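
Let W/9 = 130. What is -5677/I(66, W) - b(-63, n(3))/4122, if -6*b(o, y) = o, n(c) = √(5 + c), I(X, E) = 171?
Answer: -5200531/156636 ≈ -33.201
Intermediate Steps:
W = 1170 (W = 9*130 = 1170)
b(o, y) = -o/6
-5677/I(66, W) - b(-63, n(3))/4122 = -5677/171 - (-1)*(-63)/6/4122 = -5677*1/171 - 1*21/2*(1/4122) = -5677/171 - 21/2*1/4122 = -5677/171 - 7/2748 = -5200531/156636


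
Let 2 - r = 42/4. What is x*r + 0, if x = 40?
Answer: -340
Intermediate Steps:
r = -17/2 (r = 2 - 42/4 = 2 - 1*21/2 = 2 - 21/2 = -17/2 ≈ -8.5000)
x*r + 0 = 40*(-17/2) + 0 = -340 + 0 = -340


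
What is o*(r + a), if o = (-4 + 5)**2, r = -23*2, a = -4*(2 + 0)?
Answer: -54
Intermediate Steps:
a = -8 (a = -4*2 = -8)
r = -46
o = 1 (o = 1**2 = 1)
o*(r + a) = 1*(-46 - 8) = 1*(-54) = -54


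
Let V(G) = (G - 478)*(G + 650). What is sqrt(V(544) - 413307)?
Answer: 3*I*sqrt(37167) ≈ 578.36*I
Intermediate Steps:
V(G) = (-478 + G)*(650 + G)
sqrt(V(544) - 413307) = sqrt((-310700 + 544**2 + 172*544) - 413307) = sqrt((-310700 + 295936 + 93568) - 413307) = sqrt(78804 - 413307) = sqrt(-334503) = 3*I*sqrt(37167)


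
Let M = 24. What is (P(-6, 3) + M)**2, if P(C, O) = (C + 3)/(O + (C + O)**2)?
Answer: 9025/16 ≈ 564.06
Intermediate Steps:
P(C, O) = (3 + C)/(O + (C + O)**2)
(P(-6, 3) + M)**2 = ((3 - 6)/(3 + (-6 + 3)**2) + 24)**2 = (-3/(3 + (-3)**2) + 24)**2 = (-3/(3 + 9) + 24)**2 = (-3/12 + 24)**2 = ((1/12)*(-3) + 24)**2 = (-1/4 + 24)**2 = (95/4)**2 = 9025/16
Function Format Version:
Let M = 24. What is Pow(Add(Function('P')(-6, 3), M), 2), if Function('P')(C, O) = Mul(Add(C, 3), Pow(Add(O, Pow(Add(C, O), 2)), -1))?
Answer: Rational(9025, 16) ≈ 564.06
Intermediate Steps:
Function('P')(C, O) = Mul(Pow(Add(O, Pow(Add(C, O), 2)), -1), Add(3, C)) (Function('P')(C, O) = Mul(Add(3, C), Pow(Add(O, Pow(Add(C, O), 2)), -1)) = Mul(Pow(Add(O, Pow(Add(C, O), 2)), -1), Add(3, C)))
Pow(Add(Function('P')(-6, 3), M), 2) = Pow(Add(Mul(Pow(Add(3, Pow(Add(-6, 3), 2)), -1), Add(3, -6)), 24), 2) = Pow(Add(Mul(Pow(Add(3, Pow(-3, 2)), -1), -3), 24), 2) = Pow(Add(Mul(Pow(Add(3, 9), -1), -3), 24), 2) = Pow(Add(Mul(Pow(12, -1), -3), 24), 2) = Pow(Add(Mul(Rational(1, 12), -3), 24), 2) = Pow(Add(Rational(-1, 4), 24), 2) = Pow(Rational(95, 4), 2) = Rational(9025, 16)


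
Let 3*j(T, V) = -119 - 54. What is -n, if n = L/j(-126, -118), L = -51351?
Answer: -154053/173 ≈ -890.48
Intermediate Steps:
j(T, V) = -173/3 (j(T, V) = (-119 - 54)/3 = (⅓)*(-173) = -173/3)
n = 154053/173 (n = -51351/(-173/3) = -51351*(-3/173) = 154053/173 ≈ 890.48)
-n = -1*154053/173 = -154053/173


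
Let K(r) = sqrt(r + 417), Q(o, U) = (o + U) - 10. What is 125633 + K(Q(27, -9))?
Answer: 125633 + 5*sqrt(17) ≈ 1.2565e+5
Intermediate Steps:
Q(o, U) = -10 + U + o (Q(o, U) = (U + o) - 10 = -10 + U + o)
K(r) = sqrt(417 + r)
125633 + K(Q(27, -9)) = 125633 + sqrt(417 + (-10 - 9 + 27)) = 125633 + sqrt(417 + 8) = 125633 + sqrt(425) = 125633 + 5*sqrt(17)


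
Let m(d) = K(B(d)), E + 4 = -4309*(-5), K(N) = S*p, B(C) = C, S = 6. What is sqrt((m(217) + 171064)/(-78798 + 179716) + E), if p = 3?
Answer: 154*sqrt(2312788265)/50459 ≈ 146.77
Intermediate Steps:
K(N) = 18 (K(N) = 6*3 = 18)
E = 21541 (E = -4 - 4309*(-5) = -4 + 21545 = 21541)
m(d) = 18
sqrt((m(217) + 171064)/(-78798 + 179716) + E) = sqrt((18 + 171064)/(-78798 + 179716) + 21541) = sqrt(171082/100918 + 21541) = sqrt(171082*(1/100918) + 21541) = sqrt(85541/50459 + 21541) = sqrt(1087022860/50459) = 154*sqrt(2312788265)/50459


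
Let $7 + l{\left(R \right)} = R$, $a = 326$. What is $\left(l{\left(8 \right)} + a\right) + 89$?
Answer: $416$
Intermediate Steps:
$l{\left(R \right)} = -7 + R$
$\left(l{\left(8 \right)} + a\right) + 89 = \left(\left(-7 + 8\right) + 326\right) + 89 = \left(1 + 326\right) + 89 = 327 + 89 = 416$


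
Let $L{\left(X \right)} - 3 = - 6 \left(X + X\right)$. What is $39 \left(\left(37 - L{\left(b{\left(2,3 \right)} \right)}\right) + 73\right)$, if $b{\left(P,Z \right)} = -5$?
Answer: $1833$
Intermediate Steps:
$L{\left(X \right)} = 3 - 12 X$ ($L{\left(X \right)} = 3 - 6 \left(X + X\right) = 3 - 6 \cdot 2 X = 3 - 12 X$)
$39 \left(\left(37 - L{\left(b{\left(2,3 \right)} \right)}\right) + 73\right) = 39 \left(\left(37 - \left(3 - -60\right)\right) + 73\right) = 39 \left(\left(37 - \left(3 + 60\right)\right) + 73\right) = 39 \left(\left(37 - 63\right) + 73\right) = 39 \left(-26 + 73\right) = 39 \cdot 47 = 1833$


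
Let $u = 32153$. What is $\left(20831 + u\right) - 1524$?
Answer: $51460$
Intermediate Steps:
$\left(20831 + u\right) - 1524 = \left(20831 + 32153\right) - 1524 = 52984 - 1524 = 51460$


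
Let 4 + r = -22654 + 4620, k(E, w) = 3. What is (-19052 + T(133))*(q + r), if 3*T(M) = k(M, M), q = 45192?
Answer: -517310854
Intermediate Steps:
T(M) = 1 (T(M) = (⅓)*3 = 1)
r = -18038 (r = -4 + (-22654 + 4620) = -4 - 18034 = -18038)
(-19052 + T(133))*(q + r) = (-19052 + 1)*(45192 - 18038) = -19051*27154 = -517310854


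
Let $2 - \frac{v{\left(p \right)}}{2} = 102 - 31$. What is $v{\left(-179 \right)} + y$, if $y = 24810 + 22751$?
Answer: $47423$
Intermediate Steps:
$v{\left(p \right)} = -138$ ($v{\left(p \right)} = 4 - 2 \left(102 - 31\right) = 4 - 142 = -138$)
$y = 47561$
$v{\left(-179 \right)} + y = -138 + 47561 = 47423$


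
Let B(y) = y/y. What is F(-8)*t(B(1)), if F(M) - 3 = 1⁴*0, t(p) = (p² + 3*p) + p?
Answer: 15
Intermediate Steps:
B(y) = 1
t(p) = p² + 4*p
F(M) = 3 (F(M) = 3 + 1⁴*0 = 3 + 1*0 = 3 + 0 = 3)
F(-8)*t(B(1)) = 3*(1*(4 + 1)) = 3*(1*5) = 3*5 = 15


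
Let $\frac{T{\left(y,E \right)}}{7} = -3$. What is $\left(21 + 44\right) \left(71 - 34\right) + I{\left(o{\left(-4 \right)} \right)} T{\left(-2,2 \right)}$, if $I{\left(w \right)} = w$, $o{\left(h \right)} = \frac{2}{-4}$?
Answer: $\frac{4831}{2} \approx 2415.5$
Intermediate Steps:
$o{\left(h \right)} = - \frac{1}{2}$ ($o{\left(h \right)} = 2 \left(- \frac{1}{4}\right) = - \frac{1}{2}$)
$T{\left(y,E \right)} = -21$ ($T{\left(y,E \right)} = 7 \left(-3\right) = -21$)
$\left(21 + 44\right) \left(71 - 34\right) + I{\left(o{\left(-4 \right)} \right)} T{\left(-2,2 \right)} = \left(21 + 44\right) \left(71 - 34\right) - - \frac{21}{2} = 65 \cdot 37 + \frac{21}{2} = 2405 + \frac{21}{2} = \frac{4831}{2}$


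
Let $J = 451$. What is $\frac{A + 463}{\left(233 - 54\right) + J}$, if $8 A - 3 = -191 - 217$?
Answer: $\frac{3299}{5040} \approx 0.65456$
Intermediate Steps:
$A = - \frac{405}{8}$ ($A = \frac{3}{8} + \frac{-191 - 217}{8} = \frac{3}{8} + \frac{1}{8} \left(-408\right) = \frac{3}{8} - 51 = - \frac{405}{8} \approx -50.625$)
$\frac{A + 463}{\left(233 - 54\right) + J} = \frac{- \frac{405}{8} + 463}{\left(233 - 54\right) + 451} = \frac{3299}{8 \left(\left(233 - 54\right) + 451\right)} = \frac{3299}{8 \left(179 + 451\right)} = \frac{3299}{8 \cdot 630} = \frac{3299}{8} \cdot \frac{1}{630} = \frac{3299}{5040}$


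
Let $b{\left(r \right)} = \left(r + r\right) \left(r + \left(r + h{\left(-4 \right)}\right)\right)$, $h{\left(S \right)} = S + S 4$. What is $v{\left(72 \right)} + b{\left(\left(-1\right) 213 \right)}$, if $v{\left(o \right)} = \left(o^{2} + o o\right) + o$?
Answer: $200436$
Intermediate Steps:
$h{\left(S \right)} = 5 S$ ($h{\left(S \right)} = S + 4 S = 5 S$)
$v{\left(o \right)} = o + 2 o^{2}$ ($v{\left(o \right)} = \left(o^{2} + o^{2}\right) + o = 2 o^{2} + o = o + 2 o^{2}$)
$b{\left(r \right)} = 2 r \left(-20 + 2 r\right)$ ($b{\left(r \right)} = \left(r + r\right) \left(r + \left(r + 5 \left(-4\right)\right)\right) = 2 r \left(r + \left(r - 20\right)\right) = 2 r \left(r + \left(-20 + r\right)\right) = 2 r \left(-20 + 2 r\right)$)
$v{\left(72 \right)} + b{\left(\left(-1\right) 213 \right)} = 72 \left(1 + 2 \cdot 72\right) + 4 \left(\left(-1\right) 213\right) \left(-10 - 213\right) = 72 \left(1 + 144\right) + 4 \left(-213\right) \left(-10 - 213\right) = 72 \cdot 145 + 4 \left(-213\right) \left(-223\right) = 10440 + 189996 = 200436$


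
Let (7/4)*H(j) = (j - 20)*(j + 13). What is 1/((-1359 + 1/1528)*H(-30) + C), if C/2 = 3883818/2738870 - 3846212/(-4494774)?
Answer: -4114818606653265/2716112959037764858493 ≈ -1.5150e-6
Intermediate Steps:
H(j) = 4*(-20 + j)*(13 + j)/7 (H(j) = 4*((j - 20)*(j + 13))/7 = 4*((-20 + j)*(13 + j))/7 = 4*(-20 + j)*(13 + j)/7)
C = 13995579413786/3077650416345 (C = 2*(3883818/2738870 - 3846212/(-4494774)) = 2*(3883818*(1/2738870) - 3846212*(-1/4494774)) = 2*(1941909/1369435 + 1923106/2247387) = 2*(6997789706893/3077650416345) = 13995579413786/3077650416345 ≈ 4.5475)
1/((-1359 + 1/1528)*H(-30) + C) = 1/((-1359 + 1/1528)*(-1040/7 - 4*(-30) + (4/7)*(-30)**2) + 13995579413786/3077650416345) = 1/((-1359 + 1/1528)*(-1040/7 + 120 + (4/7)*900) + 13995579413786/3077650416345) = 1/(-2076551*(-1040/7 + 120 + 3600/7)/1528 + 13995579413786/3077650416345) = 1/(-2076551/1528*3400/7 + 13995579413786/3077650416345) = 1/(-882534175/1337 + 13995579413786/3077650416345) = 1/(-2716112959037764858493/4114818606653265) = -4114818606653265/2716112959037764858493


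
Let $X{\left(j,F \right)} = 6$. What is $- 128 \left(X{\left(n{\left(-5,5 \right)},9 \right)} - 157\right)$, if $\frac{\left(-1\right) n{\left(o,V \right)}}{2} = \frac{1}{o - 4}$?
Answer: $19328$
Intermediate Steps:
$n{\left(o,V \right)} = - \frac{2}{-4 + o}$ ($n{\left(o,V \right)} = - \frac{2}{o - 4} = - \frac{2}{-4 + o}$)
$- 128 \left(X{\left(n{\left(-5,5 \right)},9 \right)} - 157\right) = - 128 \left(6 - 157\right) = \left(-128\right) \left(-151\right) = 19328$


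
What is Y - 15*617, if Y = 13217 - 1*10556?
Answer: -6594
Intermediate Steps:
Y = 2661 (Y = 13217 - 10556 = 2661)
Y - 15*617 = 2661 - 15*617 = 2661 - 1*9255 = 2661 - 9255 = -6594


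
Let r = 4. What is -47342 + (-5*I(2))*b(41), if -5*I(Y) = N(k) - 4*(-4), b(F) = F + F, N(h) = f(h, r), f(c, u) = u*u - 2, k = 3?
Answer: -44882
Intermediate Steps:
f(c, u) = -2 + u**2 (f(c, u) = u**2 - 2 = -2 + u**2)
N(h) = 14 (N(h) = -2 + 4**2 = -2 + 16 = 14)
b(F) = 2*F
I(Y) = -6 (I(Y) = -(14 - 4*(-4))/5 = -(14 + 16)/5 = -1/5*30 = -6)
-47342 + (-5*I(2))*b(41) = -47342 + (-5*(-6))*(2*41) = -47342 + 30*82 = -47342 + 2460 = -44882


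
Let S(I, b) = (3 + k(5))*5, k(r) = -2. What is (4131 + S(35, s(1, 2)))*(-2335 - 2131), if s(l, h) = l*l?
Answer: -18471376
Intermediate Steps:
s(l, h) = l**2
S(I, b) = 5 (S(I, b) = (3 - 2)*5 = 1*5 = 5)
(4131 + S(35, s(1, 2)))*(-2335 - 2131) = (4131 + 5)*(-2335 - 2131) = 4136*(-4466) = -18471376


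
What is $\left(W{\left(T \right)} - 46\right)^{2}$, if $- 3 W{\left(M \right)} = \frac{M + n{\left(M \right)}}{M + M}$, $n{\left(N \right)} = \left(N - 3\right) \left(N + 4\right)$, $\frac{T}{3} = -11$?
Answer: $\frac{7284601}{4356} \approx 1672.3$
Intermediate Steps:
$T = -33$ ($T = 3 \left(-11\right) = -33$)
$n{\left(N \right)} = \left(-3 + N\right) \left(4 + N\right)$
$W{\left(M \right)} = - \frac{-12 + M^{2} + 2 M}{6 M}$ ($W{\left(M \right)} = - \frac{\left(M + \left(-12 + M + M^{2}\right)\right) \frac{1}{M + M}}{3} = - \frac{\left(-12 + M^{2} + 2 M\right) \frac{1}{2 M}}{3} = - \frac{\frac{1}{2} \frac{1}{M} \left(-12 + M^{2} + 2 M\right)}{3} = - \frac{-12 + M^{2} + 2 M}{6 M}$)
$\left(W{\left(T \right)} - 46\right)^{2} = \left(\left(- \frac{1}{3} + \frac{2}{-33} - - \frac{11}{2}\right) - 46\right)^{2} = \left(\left(- \frac{1}{3} + 2 \left(- \frac{1}{33}\right) + \frac{11}{2}\right) - 46\right)^{2} = \left(\left(- \frac{1}{3} - \frac{2}{33} + \frac{11}{2}\right) - 46\right)^{2} = \left(\frac{337}{66} - 46\right)^{2} = \left(- \frac{2699}{66}\right)^{2} = \frac{7284601}{4356}$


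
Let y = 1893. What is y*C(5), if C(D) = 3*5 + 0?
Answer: 28395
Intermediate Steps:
C(D) = 15 (C(D) = 15 + 0 = 15)
y*C(5) = 1893*15 = 28395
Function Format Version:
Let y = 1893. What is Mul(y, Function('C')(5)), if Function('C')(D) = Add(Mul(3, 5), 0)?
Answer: 28395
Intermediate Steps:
Function('C')(D) = 15 (Function('C')(D) = Add(15, 0) = 15)
Mul(y, Function('C')(5)) = Mul(1893, 15) = 28395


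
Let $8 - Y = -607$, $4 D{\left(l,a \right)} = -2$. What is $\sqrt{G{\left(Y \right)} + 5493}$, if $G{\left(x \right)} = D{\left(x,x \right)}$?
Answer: $\frac{13 \sqrt{130}}{2} \approx 74.111$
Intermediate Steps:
$D{\left(l,a \right)} = - \frac{1}{2}$ ($D{\left(l,a \right)} = \frac{1}{4} \left(-2\right) = - \frac{1}{2}$)
$Y = 615$ ($Y = 8 - -607 = 8 + 607 = 615$)
$G{\left(x \right)} = - \frac{1}{2}$
$\sqrt{G{\left(Y \right)} + 5493} = \sqrt{- \frac{1}{2} + 5493} = \sqrt{\frac{10985}{2}} = \frac{13 \sqrt{130}}{2}$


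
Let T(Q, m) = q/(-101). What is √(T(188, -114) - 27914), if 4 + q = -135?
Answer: 5*I*√11389467/101 ≈ 167.07*I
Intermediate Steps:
q = -139 (q = -4 - 135 = -139)
T(Q, m) = 139/101 (T(Q, m) = -139/(-101) = -139*(-1/101) = 139/101)
√(T(188, -114) - 27914) = √(139/101 - 27914) = √(-2819175/101) = 5*I*√11389467/101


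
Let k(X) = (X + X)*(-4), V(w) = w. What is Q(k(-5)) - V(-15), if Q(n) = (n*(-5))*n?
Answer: -7985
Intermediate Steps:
k(X) = -8*X (k(X) = (2*X)*(-4) = -8*X)
Q(n) = -5*n² (Q(n) = (-5*n)*n = -5*n²)
Q(k(-5)) - V(-15) = -5*(-8*(-5))² - 1*(-15) = -5*40² + 15 = -5*1600 + 15 = -8000 + 15 = -7985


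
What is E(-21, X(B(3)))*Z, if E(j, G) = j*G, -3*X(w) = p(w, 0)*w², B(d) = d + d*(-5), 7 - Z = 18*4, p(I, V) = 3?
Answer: -196560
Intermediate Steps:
Z = -65 (Z = 7 - 18*4 = 7 - 1*72 = 7 - 72 = -65)
B(d) = -4*d (B(d) = d - 5*d = -4*d)
X(w) = -w²
E(j, G) = G*j
E(-21, X(B(3)))*Z = (-(-4*3)²*(-21))*(-65) = (-1*(-12)²*(-21))*(-65) = (-1*144*(-21))*(-65) = -144*(-21)*(-65) = 3024*(-65) = -196560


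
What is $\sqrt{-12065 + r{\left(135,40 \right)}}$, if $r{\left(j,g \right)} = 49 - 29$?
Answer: $i \sqrt{12045} \approx 109.75 i$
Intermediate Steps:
$r{\left(j,g \right)} = 20$ ($r{\left(j,g \right)} = 49 - 29 = 20$)
$\sqrt{-12065 + r{\left(135,40 \right)}} = \sqrt{-12065 + 20} = \sqrt{-12045} = i \sqrt{12045}$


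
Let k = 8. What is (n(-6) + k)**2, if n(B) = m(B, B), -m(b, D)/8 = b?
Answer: 3136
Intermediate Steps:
m(b, D) = -8*b
n(B) = -8*B
(n(-6) + k)**2 = (-8*(-6) + 8)**2 = (48 + 8)**2 = 56**2 = 3136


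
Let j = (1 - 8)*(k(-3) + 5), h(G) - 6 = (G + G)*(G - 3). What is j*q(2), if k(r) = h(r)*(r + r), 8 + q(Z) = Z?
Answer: -10374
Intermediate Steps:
h(G) = 6 + 2*G*(-3 + G) (h(G) = 6 + (G + G)*(G - 3) = 6 + (2*G)*(-3 + G) = 6 + 2*G*(-3 + G))
q(Z) = -8 + Z
k(r) = 2*r*(6 - 6*r + 2*r²) (k(r) = (6 - 6*r + 2*r²)*(r + r) = (6 - 6*r + 2*r²)*(2*r) = 2*r*(6 - 6*r + 2*r²))
j = 1729 (j = (1 - 8)*(4*(-3)*(3 + (-3)² - 3*(-3)) + 5) = -7*(4*(-3)*(3 + 9 + 9) + 5) = -7*(4*(-3)*21 + 5) = -7*(-252 + 5) = -7*(-247) = 1729)
j*q(2) = 1729*(-8 + 2) = 1729*(-6) = -10374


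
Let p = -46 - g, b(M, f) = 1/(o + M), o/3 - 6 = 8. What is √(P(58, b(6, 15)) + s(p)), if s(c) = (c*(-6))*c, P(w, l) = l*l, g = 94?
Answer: I*√270950399/48 ≈ 342.93*I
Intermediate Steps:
o = 42 (o = 18 + 3*8 = 18 + 24 = 42)
b(M, f) = 1/(42 + M)
P(w, l) = l²
p = -140 (p = -46 - 1*94 = -46 - 94 = -140)
s(c) = -6*c² (s(c) = (-6*c)*c = -6*c²)
√(P(58, b(6, 15)) + s(p)) = √((1/(42 + 6))² - 6*(-140)²) = √((1/48)² - 6*19600) = √((1/48)² - 117600) = √(1/2304 - 117600) = √(-270950399/2304) = I*√270950399/48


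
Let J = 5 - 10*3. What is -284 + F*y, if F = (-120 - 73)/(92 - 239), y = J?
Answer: -46573/147 ≈ -316.82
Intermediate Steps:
J = -25 (J = 5 - 30 = -25)
y = -25
F = 193/147 (F = -193/(-147) = -193*(-1/147) = 193/147 ≈ 1.3129)
-284 + F*y = -284 + (193/147)*(-25) = -284 - 4825/147 = -46573/147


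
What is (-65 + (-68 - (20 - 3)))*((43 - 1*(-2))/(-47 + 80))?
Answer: -2250/11 ≈ -204.55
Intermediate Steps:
(-65 + (-68 - (20 - 3)))*((43 - 1*(-2))/(-47 + 80)) = (-65 + (-68 - 1*17))*((43 + 2)/33) = (-65 + (-68 - 17))*(45*(1/33)) = (-65 - 85)*(15/11) = -150*15/11 = -2250/11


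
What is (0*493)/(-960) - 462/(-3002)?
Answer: 231/1501 ≈ 0.15390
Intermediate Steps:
(0*493)/(-960) - 462/(-3002) = 0*(-1/960) - 462*(-1/3002) = 0 + 231/1501 = 231/1501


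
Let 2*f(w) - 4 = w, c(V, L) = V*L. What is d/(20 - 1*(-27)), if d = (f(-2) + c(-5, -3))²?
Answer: 256/47 ≈ 5.4468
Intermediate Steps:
c(V, L) = L*V
f(w) = 2 + w/2
d = 256 (d = ((2 + (½)*(-2)) - 3*(-5))² = ((2 - 1) + 15)² = (1 + 15)² = 16² = 256)
d/(20 - 1*(-27)) = 256/(20 - 1*(-27)) = 256/(20 + 27) = 256/47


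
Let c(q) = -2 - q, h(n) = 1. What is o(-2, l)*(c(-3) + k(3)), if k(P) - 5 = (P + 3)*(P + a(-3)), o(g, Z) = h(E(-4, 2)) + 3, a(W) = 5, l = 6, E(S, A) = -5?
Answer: 216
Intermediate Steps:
o(g, Z) = 4 (o(g, Z) = 1 + 3 = 4)
k(P) = 5 + (3 + P)*(5 + P) (k(P) = 5 + (P + 3)*(P + 5) = 5 + (3 + P)*(5 + P))
o(-2, l)*(c(-3) + k(3)) = 4*((-2 - 1*(-3)) + (20 + 3² + 8*3)) = 4*((-2 + 3) + (20 + 9 + 24)) = 4*(1 + 53) = 4*54 = 216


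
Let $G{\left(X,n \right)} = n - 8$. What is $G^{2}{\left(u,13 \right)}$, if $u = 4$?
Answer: $25$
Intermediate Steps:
$G{\left(X,n \right)} = -8 + n$ ($G{\left(X,n \right)} = n - 8 = -8 + n$)
$G^{2}{\left(u,13 \right)} = \left(-8 + 13\right)^{2} = 5^{2} = 25$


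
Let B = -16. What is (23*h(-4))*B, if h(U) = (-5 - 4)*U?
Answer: -13248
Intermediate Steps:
h(U) = -9*U
(23*h(-4))*B = (23*(-9*(-4)))*(-16) = (23*36)*(-16) = 828*(-16) = -13248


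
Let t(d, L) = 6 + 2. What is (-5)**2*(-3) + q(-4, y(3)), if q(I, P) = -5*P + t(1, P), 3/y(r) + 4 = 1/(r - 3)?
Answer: -67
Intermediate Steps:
y(r) = 3/(-4 + 1/(-3 + r)) (y(r) = 3/(-4 + 1/(r - 3)) = 3/(-4 + 1/(-3 + r)))
t(d, L) = 8
q(I, P) = 8 - 5*P (q(I, P) = -5*P + 8 = 8 - 5*P)
(-5)**2*(-3) + q(-4, y(3)) = (-5)**2*(-3) + (8 - 15*(3 - 1*3)/(-13 + 4*3)) = 25*(-3) + (8 - 15*(3 - 3)/(-13 + 12)) = -75 + (8 - 15*0/(-1)) = -75 + (8 - 15*(-1)*0) = -75 + (8 - 5*0) = -75 + (8 + 0) = -75 + 8 = -67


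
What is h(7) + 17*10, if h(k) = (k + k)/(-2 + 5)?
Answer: 524/3 ≈ 174.67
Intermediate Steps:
h(k) = 2*k/3 (h(k) = (2*k)/3 = (2*k)*(⅓) = 2*k/3)
h(7) + 17*10 = (⅔)*7 + 17*10 = 14/3 + 170 = 524/3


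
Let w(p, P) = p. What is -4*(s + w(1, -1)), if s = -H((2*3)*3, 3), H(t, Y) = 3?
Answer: 8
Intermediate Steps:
s = -3 (s = -1*3 = -3)
-4*(s + w(1, -1)) = -4*(-3 + 1) = -4*(-2) = 8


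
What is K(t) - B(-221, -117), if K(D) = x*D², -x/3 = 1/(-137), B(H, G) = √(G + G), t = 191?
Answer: 109443/137 - 3*I*√26 ≈ 798.85 - 15.297*I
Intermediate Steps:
B(H, G) = √2*√G (B(H, G) = √(2*G) = √2*√G)
x = 3/137 (x = -3/(-137) = -3*(-1/137) = 3/137 ≈ 0.021898)
K(D) = 3*D²/137
K(t) - B(-221, -117) = (3/137)*191² - √2*√(-117) = (3/137)*36481 - √2*3*I*√13 = 109443/137 - 3*I*√26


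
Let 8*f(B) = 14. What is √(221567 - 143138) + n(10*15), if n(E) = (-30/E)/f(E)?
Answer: -4/35 + √78429 ≈ 279.94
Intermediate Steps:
f(B) = 7/4 (f(B) = (⅛)*14 = 7/4)
n(E) = -120/(7*E) (n(E) = (-30/E)/(7/4) = -30/E*(4/7) = -120/(7*E))
√(221567 - 143138) + n(10*15) = √(221567 - 143138) - 120/(7*(10*15)) = √78429 - 120/7/150 = √78429 - 120/7*1/150 = √78429 - 4/35 = -4/35 + √78429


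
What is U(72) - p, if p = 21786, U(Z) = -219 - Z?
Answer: -22077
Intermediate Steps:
U(72) - p = (-219 - 1*72) - 1*21786 = (-219 - 72) - 21786 = -291 - 21786 = -22077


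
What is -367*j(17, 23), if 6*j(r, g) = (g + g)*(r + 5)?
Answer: -185702/3 ≈ -61901.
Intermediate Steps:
j(r, g) = g*(5 + r)/3 (j(r, g) = ((g + g)*(r + 5))/6 = ((2*g)*(5 + r))/6 = (2*g*(5 + r))/6 = g*(5 + r)/3)
-367*j(17, 23) = -367*23*(5 + 17)/3 = -367*23*22/3 = -367*506/3 = -185702/3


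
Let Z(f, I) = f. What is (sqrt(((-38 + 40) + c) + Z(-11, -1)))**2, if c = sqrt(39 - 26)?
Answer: -9 + sqrt(13) ≈ -5.3944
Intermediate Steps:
c = sqrt(13) ≈ 3.6056
(sqrt(((-38 + 40) + c) + Z(-11, -1)))**2 = (sqrt(((-38 + 40) + sqrt(13)) - 11))**2 = (sqrt((2 + sqrt(13)) - 11))**2 = (sqrt(-9 + sqrt(13)))**2 = -9 + sqrt(13)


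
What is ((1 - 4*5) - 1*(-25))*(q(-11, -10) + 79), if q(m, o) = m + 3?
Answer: 426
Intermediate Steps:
q(m, o) = 3 + m
((1 - 4*5) - 1*(-25))*(q(-11, -10) + 79) = ((1 - 4*5) - 1*(-25))*((3 - 11) + 79) = ((1 - 20) + 25)*(-8 + 79) = (-19 + 25)*71 = 6*71 = 426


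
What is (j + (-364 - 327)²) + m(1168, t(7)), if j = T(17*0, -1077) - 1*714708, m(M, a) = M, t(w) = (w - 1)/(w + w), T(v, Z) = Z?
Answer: -237136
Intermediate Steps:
t(w) = (-1 + w)/(2*w) (t(w) = (-1 + w)/((2*w)) = (-1 + w)*(1/(2*w)) = (-1 + w)/(2*w))
j = -715785 (j = -1077 - 1*714708 = -1077 - 714708 = -715785)
(j + (-364 - 327)²) + m(1168, t(7)) = (-715785 + (-364 - 327)²) + 1168 = (-715785 + (-691)²) + 1168 = (-715785 + 477481) + 1168 = -238304 + 1168 = -237136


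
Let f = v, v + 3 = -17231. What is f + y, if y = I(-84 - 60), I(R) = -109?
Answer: -17343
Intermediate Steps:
v = -17234 (v = -3 - 17231 = -17234)
y = -109
f = -17234
f + y = -17234 - 109 = -17343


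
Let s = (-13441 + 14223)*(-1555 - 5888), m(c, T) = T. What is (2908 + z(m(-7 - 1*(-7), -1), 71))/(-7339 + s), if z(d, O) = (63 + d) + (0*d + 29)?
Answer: -2999/5827765 ≈ -0.00051461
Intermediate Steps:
s = -5820426 (s = 782*(-7443) = -5820426)
z(d, O) = 92 + d (z(d, O) = (63 + d) + (0 + 29) = (63 + d) + 29 = 92 + d)
(2908 + z(m(-7 - 1*(-7), -1), 71))/(-7339 + s) = (2908 + (92 - 1))/(-7339 - 5820426) = (2908 + 91)/(-5827765) = 2999*(-1/5827765) = -2999/5827765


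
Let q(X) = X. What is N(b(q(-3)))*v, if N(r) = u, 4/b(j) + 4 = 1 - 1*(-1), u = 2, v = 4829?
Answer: 9658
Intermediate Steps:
b(j) = -2 (b(j) = 4/(-4 + (1 - 1*(-1))) = 4/(-4 + (1 + 1)) = 4/(-4 + 2) = 4/(-2) = 4*(-½) = -2)
N(r) = 2
N(b(q(-3)))*v = 2*4829 = 9658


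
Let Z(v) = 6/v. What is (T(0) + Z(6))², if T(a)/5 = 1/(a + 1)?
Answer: 36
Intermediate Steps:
T(a) = 5/(1 + a) (T(a) = 5/(a + 1) = 5/(1 + a))
(T(0) + Z(6))² = (5/(1 + 0) + 6/6)² = (5/1 + 6*(⅙))² = (5*1 + 1)² = (5 + 1)² = 6² = 36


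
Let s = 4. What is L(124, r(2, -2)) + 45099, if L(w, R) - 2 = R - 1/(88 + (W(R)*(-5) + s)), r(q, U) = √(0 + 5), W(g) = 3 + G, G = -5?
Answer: 4600301/102 + √5 ≈ 45103.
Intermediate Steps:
W(g) = -2 (W(g) = 3 - 5 = -2)
r(q, U) = √5
L(w, R) = 203/102 + R (L(w, R) = 2 + (R - 1/(88 + (-2*(-5) + 4))) = 2 + (R - 1/(88 + (10 + 4))) = 2 + (R - 1/(88 + 14)) = 2 + (R - 1/102) = 2 + (-1/102 + R) = 203/102 + R)
L(124, r(2, -2)) + 45099 = (203/102 + √5) + 45099 = 4600301/102 + √5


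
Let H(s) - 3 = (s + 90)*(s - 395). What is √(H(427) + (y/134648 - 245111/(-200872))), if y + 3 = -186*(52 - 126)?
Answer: √11822045839524483603313/845219158 ≈ 128.64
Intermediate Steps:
y = 13761 (y = -3 - 186*(52 - 126) = -3 - 186*(-74) = -3 + 13764 = 13761)
H(s) = 3 + (-395 + s)*(90 + s) (H(s) = 3 + (s + 90)*(s - 395) = 3 + (90 + s)*(-395 + s) = 3 + (-395 + s)*(90 + s))
√(H(427) + (y/134648 - 245111/(-200872))) = √((-35547 + 427² - 305*427) + (13761/134648 - 245111/(-200872))) = √((-35547 + 182329 - 130235) + (13761*(1/134648) - 245111*(-1/200872))) = √(16547 + (13761/134648 + 245111/200872)) = √(16547 + 2235494095/1690438316) = √(27973918308947/1690438316) = √11822045839524483603313/845219158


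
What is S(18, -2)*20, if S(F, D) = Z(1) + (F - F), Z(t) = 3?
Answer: 60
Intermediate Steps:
S(F, D) = 3 (S(F, D) = 3 + (F - F) = 3 + 0 = 3)
S(18, -2)*20 = 3*20 = 60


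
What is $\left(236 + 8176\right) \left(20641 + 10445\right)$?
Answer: $261495432$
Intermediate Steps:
$\left(236 + 8176\right) \left(20641 + 10445\right) = 8412 \cdot 31086 = 261495432$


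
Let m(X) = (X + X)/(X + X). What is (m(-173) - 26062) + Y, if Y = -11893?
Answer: -37954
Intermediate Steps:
m(X) = 1 (m(X) = (2*X)/((2*X)) = (2*X)*(1/(2*X)) = 1)
(m(-173) - 26062) + Y = (1 - 26062) - 11893 = -26061 - 11893 = -37954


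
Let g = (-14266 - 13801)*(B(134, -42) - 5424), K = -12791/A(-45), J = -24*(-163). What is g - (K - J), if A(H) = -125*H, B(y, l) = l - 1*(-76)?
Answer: 850978374041/5625 ≈ 1.5128e+8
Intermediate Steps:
B(y, l) = 76 + l (B(y, l) = l + 76 = 76 + l)
J = 3912
K = -12791/5625 (K = -12791/((-125*(-45))) = -12791/5625 ≈ -2.2740)
g = 151281130 (g = (-14266 - 13801)*((76 - 42) - 5424) = -28067*(34 - 5424) = -28067*(-5390) = 151281130)
g - (K - J) = 151281130 - (-12791/5625 - 1*3912) = 151281130 - (-12791/5625 - 3912) = 151281130 - 1*(-22017791/5625) = 151281130 + 22017791/5625 = 850978374041/5625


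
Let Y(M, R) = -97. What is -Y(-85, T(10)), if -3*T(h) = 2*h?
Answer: 97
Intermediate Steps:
T(h) = -2*h/3
-Y(-85, T(10)) = -1*(-97) = 97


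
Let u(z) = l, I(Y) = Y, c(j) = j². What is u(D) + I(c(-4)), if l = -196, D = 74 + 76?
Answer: -180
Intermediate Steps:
D = 150
u(z) = -196
u(D) + I(c(-4)) = -196 + (-4)² = -196 + 16 = -180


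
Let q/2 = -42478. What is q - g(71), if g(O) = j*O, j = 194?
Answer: -98730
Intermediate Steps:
g(O) = 194*O
q = -84956 (q = 2*(-42478) = -84956)
q - g(71) = -84956 - 194*71 = -84956 - 1*13774 = -84956 - 13774 = -98730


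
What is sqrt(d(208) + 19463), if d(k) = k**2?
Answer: sqrt(62727) ≈ 250.45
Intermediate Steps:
sqrt(d(208) + 19463) = sqrt(208**2 + 19463) = sqrt(43264 + 19463) = sqrt(62727)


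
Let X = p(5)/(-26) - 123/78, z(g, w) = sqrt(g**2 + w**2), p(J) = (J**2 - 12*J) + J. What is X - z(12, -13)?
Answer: -11/26 - sqrt(313) ≈ -18.115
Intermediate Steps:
p(J) = J**2 - 11*J
X = -11/26 (X = (5*(-11 + 5))/(-26) - 123/78 = (5*(-6))*(-1/26) - 123*1/78 = -30*(-1/26) - 41/26 = 15/13 - 41/26 = -11/26 ≈ -0.42308)
X - z(12, -13) = -11/26 - sqrt(12**2 + (-13)**2) = -11/26 - sqrt(144 + 169) = -11/26 - sqrt(313)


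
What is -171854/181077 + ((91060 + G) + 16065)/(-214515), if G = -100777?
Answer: -4223859734/4315970295 ≈ -0.97866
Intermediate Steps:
-171854/181077 + ((91060 + G) + 16065)/(-214515) = -171854/181077 + ((91060 - 100777) + 16065)/(-214515) = -171854*1/181077 + (-9717 + 16065)*(-1/214515) = -171854/181077 + 6348*(-1/214515) = -171854/181077 - 2116/71505 = -4223859734/4315970295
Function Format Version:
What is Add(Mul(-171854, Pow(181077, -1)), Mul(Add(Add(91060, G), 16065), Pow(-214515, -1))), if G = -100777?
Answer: Rational(-4223859734, 4315970295) ≈ -0.97866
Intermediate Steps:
Add(Mul(-171854, Pow(181077, -1)), Mul(Add(Add(91060, G), 16065), Pow(-214515, -1))) = Add(Mul(-171854, Pow(181077, -1)), Mul(Add(Add(91060, -100777), 16065), Pow(-214515, -1))) = Add(Mul(-171854, Rational(1, 181077)), Mul(Add(-9717, 16065), Rational(-1, 214515))) = Add(Rational(-171854, 181077), Mul(6348, Rational(-1, 214515))) = Add(Rational(-171854, 181077), Rational(-2116, 71505)) = Rational(-4223859734, 4315970295)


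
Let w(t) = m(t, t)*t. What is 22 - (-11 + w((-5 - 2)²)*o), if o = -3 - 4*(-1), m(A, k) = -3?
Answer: 180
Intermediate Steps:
o = 1 (o = -3 + 4 = 1)
w(t) = -3*t
22 - (-11 + w((-5 - 2)²)*o) = 22 - (-11 - 3*(-5 - 2)²*1) = 22 - (-11 - 3*(-7)²*1) = 22 - (-11 - 3*49*1) = 22 - (-11 - 147*1) = 22 - (-11 - 147) = 22 - 1*(-158) = 22 + 158 = 180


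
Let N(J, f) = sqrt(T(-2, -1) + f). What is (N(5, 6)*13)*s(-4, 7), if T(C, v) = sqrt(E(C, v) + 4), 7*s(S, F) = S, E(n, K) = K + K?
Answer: -52*sqrt(6 + sqrt(2))/7 ≈ -20.227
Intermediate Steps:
E(n, K) = 2*K
s(S, F) = S/7
T(C, v) = sqrt(4 + 2*v) (T(C, v) = sqrt(2*v + 4) = sqrt(4 + 2*v))
N(J, f) = sqrt(f + sqrt(2)) (N(J, f) = sqrt(sqrt(4 + 2*(-1)) + f) = sqrt(sqrt(4 - 2) + f) = sqrt(sqrt(2) + f) = sqrt(f + sqrt(2)))
(N(5, 6)*13)*s(-4, 7) = (sqrt(6 + sqrt(2))*13)*((1/7)*(-4)) = (13*sqrt(6 + sqrt(2)))*(-4/7) = -52*sqrt(6 + sqrt(2))/7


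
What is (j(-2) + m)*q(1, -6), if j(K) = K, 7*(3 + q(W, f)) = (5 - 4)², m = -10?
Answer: 240/7 ≈ 34.286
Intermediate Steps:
q(W, f) = -20/7 (q(W, f) = -3 + (5 - 4)²/7 = -3 + (⅐)*1² = -3 + (⅐)*1 = -3 + ⅐ = -20/7)
(j(-2) + m)*q(1, -6) = (-2 - 10)*(-20/7) = -12*(-20/7) = 240/7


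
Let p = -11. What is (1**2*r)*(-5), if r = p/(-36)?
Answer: -55/36 ≈ -1.5278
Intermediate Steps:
r = 11/36 (r = -11/(-36) = -11*(-1/36) = 11/36 ≈ 0.30556)
(1**2*r)*(-5) = (1**2*(11/36))*(-5) = (1*(11/36))*(-5) = (11/36)*(-5) = -55/36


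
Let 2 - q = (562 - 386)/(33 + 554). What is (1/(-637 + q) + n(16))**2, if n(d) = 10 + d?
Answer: 93999986138881/139070072241 ≈ 675.92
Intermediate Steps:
q = 998/587 (q = 2 - (562 - 386)/(33 + 554) = 2 - 176/587 = 998/587 ≈ 1.7002)
(1/(-637 + q) + n(16))**2 = (1/(-637 + 998/587) + (10 + 16))**2 = (1/(-372921/587) + 26)**2 = (-587/372921 + 26)**2 = (9695359/372921)**2 = 93999986138881/139070072241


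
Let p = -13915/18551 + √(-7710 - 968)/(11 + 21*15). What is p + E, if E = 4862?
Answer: 90181047/18551 + I*√8678/326 ≈ 4861.3 + 0.28575*I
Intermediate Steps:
p = -13915/18551 + I*√8678/326 (p = -13915*1/18551 + √(-8678)/(11 + 315) = -13915/18551 + (I*√8678)/326 = -13915/18551 + (I*√8678)*(1/326) = -13915/18551 + I*√8678/326 ≈ -0.75009 + 0.28575*I)
p + E = (-13915/18551 + I*√8678/326) + 4862 = 90181047/18551 + I*√8678/326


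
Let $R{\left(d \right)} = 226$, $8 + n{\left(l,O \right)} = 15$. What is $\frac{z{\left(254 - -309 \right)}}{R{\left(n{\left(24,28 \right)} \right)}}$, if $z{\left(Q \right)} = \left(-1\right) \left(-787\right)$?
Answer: $\frac{787}{226} \approx 3.4823$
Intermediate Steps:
$z{\left(Q \right)} = 787$
$n{\left(l,O \right)} = 7$ ($n{\left(l,O \right)} = -8 + 15 = 7$)
$\frac{z{\left(254 - -309 \right)}}{R{\left(n{\left(24,28 \right)} \right)}} = \frac{787}{226}$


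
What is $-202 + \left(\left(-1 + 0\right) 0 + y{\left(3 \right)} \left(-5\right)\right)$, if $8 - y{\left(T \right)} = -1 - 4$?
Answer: $-267$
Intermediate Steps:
$y{\left(T \right)} = 13$ ($y{\left(T \right)} = 8 - \left(-1 - 4\right) = 8 - -5 = 8 + 5 = 13$)
$-202 + \left(\left(-1 + 0\right) 0 + y{\left(3 \right)} \left(-5\right)\right) = -202 + \left(\left(-1 + 0\right) 0 + 13 \left(-5\right)\right) = -202 - 65 = -267$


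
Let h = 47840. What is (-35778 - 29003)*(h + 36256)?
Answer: -5447822976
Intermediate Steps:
(-35778 - 29003)*(h + 36256) = (-35778 - 29003)*(47840 + 36256) = -64781*84096 = -5447822976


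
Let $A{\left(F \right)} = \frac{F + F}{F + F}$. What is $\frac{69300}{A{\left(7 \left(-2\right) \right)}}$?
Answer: $69300$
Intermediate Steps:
$A{\left(F \right)} = 1$ ($A{\left(F \right)} = \frac{2 F}{2 F} = 2 F \frac{1}{2 F} = 1$)
$\frac{69300}{A{\left(7 \left(-2\right) \right)}} = \frac{69300}{1} = 69300 \cdot 1 = 69300$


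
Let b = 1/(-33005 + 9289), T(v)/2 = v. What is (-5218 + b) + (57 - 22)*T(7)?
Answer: -112129249/23716 ≈ -4728.0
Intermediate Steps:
T(v) = 2*v
b = -1/23716 (b = 1/(-23716) = -1/23716 ≈ -4.2166e-5)
(-5218 + b) + (57 - 22)*T(7) = (-5218 - 1/23716) + (57 - 22)*(2*7) = -123750089/23716 + 35*14 = -123750089/23716 + 490 = -112129249/23716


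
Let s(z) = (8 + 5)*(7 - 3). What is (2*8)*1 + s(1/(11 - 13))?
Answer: 68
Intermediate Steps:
s(z) = 52 (s(z) = 13*4 = 52)
(2*8)*1 + s(1/(11 - 13)) = (2*8)*1 + 52 = 16*1 + 52 = 16 + 52 = 68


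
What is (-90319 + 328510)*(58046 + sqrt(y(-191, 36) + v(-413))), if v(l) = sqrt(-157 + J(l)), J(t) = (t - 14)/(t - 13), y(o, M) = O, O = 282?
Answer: 13826034786 + 79397*sqrt(51176232 + 426*I*sqrt(28309830))/142 ≈ 1.383e+10 + 88557.0*I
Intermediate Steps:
y(o, M) = 282
J(t) = (-14 + t)/(-13 + t)
v(l) = sqrt(-157 + (-14 + l)/(-13 + l))
(-90319 + 328510)*(58046 + sqrt(y(-191, 36) + v(-413))) = (-90319 + 328510)*(58046 + sqrt(282 + sqrt((2027 - 156*(-413))/(-13 - 413)))) = 238191*(58046 + sqrt(282 + sqrt((2027 + 64428)/(-426)))) = 238191*(58046 + sqrt(282 + sqrt(-1/426*66455))) = 238191*(58046 + sqrt(282 + sqrt(-66455/426))) = 238191*(58046 + sqrt(282 + I*sqrt(28309830)/426)) = 13826034786 + 238191*sqrt(282 + I*sqrt(28309830)/426)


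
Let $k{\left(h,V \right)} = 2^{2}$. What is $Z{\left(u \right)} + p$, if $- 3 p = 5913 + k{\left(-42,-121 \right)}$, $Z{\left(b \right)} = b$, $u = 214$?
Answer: $- \frac{5275}{3} \approx -1758.3$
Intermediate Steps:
$k{\left(h,V \right)} = 4$
$p = - \frac{5917}{3}$ ($p = - \frac{5913 + 4}{3} = \left(- \frac{1}{3}\right) 5917 = - \frac{5917}{3} \approx -1972.3$)
$Z{\left(u \right)} + p = 214 - \frac{5917}{3} = - \frac{5275}{3}$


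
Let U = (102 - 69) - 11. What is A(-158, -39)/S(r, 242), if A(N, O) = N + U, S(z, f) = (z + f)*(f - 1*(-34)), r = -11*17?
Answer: -34/3795 ≈ -0.0089592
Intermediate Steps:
r = -187
S(z, f) = (34 + f)*(f + z) (S(z, f) = (f + z)*(f + 34) = (f + z)*(34 + f) = (34 + f)*(f + z))
U = 22 (U = 33 - 11 = 22)
A(N, O) = 22 + N (A(N, O) = N + 22 = 22 + N)
A(-158, -39)/S(r, 242) = (22 - 158)/(242² + 34*242 + 34*(-187) + 242*(-187)) = -136/(58564 + 8228 - 6358 - 45254) = -136/15180 = -136*1/15180 = -34/3795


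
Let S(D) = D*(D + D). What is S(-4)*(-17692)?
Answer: -566144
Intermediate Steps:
S(D) = 2*D² (S(D) = D*(2*D) = 2*D²)
S(-4)*(-17692) = (2*(-4)²)*(-17692) = (2*16)*(-17692) = 32*(-17692) = -566144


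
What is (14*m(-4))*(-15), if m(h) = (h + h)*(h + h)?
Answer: -13440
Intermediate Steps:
m(h) = 4*h**2 (m(h) = (2*h)*(2*h) = 4*h**2)
(14*m(-4))*(-15) = (14*(4*(-4)**2))*(-15) = (14*(4*16))*(-15) = (14*64)*(-15) = 896*(-15) = -13440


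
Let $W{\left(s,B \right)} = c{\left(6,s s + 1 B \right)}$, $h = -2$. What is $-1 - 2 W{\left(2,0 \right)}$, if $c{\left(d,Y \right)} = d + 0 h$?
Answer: $-13$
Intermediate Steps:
$c{\left(d,Y \right)} = d$ ($c{\left(d,Y \right)} = d + 0 \left(-2\right) = d + 0 = d$)
$W{\left(s,B \right)} = 6$
$-1 - 2 W{\left(2,0 \right)} = -1 - 12 = -13$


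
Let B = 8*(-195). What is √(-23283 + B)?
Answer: 91*I*√3 ≈ 157.62*I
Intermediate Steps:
B = -1560
√(-23283 + B) = √(-23283 - 1560) = √(-24843) = 91*I*√3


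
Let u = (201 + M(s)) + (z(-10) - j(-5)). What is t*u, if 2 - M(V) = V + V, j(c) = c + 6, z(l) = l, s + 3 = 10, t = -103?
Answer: -18334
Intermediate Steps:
s = 7 (s = -3 + 10 = 7)
j(c) = 6 + c
M(V) = 2 - 2*V (M(V) = 2 - (V + V) = 2 - 2*V)
u = 178 (u = (201 + (2 - 2*7)) + (-10 - (6 - 5)) = (201 + (2 - 14)) + (-10 - 1*1) = (201 - 12) + (-10 - 1) = 189 - 11 = 178)
t*u = -103*178 = -18334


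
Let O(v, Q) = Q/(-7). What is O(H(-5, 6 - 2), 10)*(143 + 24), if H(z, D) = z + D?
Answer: -1670/7 ≈ -238.57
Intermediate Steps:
H(z, D) = D + z
O(v, Q) = -Q/7 (O(v, Q) = Q*(-⅐) = -Q/7)
O(H(-5, 6 - 2), 10)*(143 + 24) = (-⅐*10)*(143 + 24) = -10/7*167 = -1670/7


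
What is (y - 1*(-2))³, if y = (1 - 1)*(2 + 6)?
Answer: 8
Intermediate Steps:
y = 0 (y = 0*8 = 0)
(y - 1*(-2))³ = (0 - 1*(-2))³ = (0 + 2)³ = 2³ = 8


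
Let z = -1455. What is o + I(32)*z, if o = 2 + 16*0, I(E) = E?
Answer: -46558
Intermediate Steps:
o = 2 (o = 2 + 0 = 2)
o + I(32)*z = 2 + 32*(-1455) = 2 - 46560 = -46558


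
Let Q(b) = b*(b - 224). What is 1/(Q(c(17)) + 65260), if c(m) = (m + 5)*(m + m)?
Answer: 1/457212 ≈ 2.1872e-6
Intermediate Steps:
c(m) = 2*m*(5 + m) (c(m) = (5 + m)*(2*m) = 2*m*(5 + m))
Q(b) = b*(-224 + b)
1/(Q(c(17)) + 65260) = 1/((2*17*(5 + 17))*(-224 + 2*17*(5 + 17)) + 65260) = 1/((2*17*22)*(-224 + 2*17*22) + 65260) = 1/(748*(-224 + 748) + 65260) = 1/(748*524 + 65260) = 1/(391952 + 65260) = 1/457212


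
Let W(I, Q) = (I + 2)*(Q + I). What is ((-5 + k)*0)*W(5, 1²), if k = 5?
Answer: 0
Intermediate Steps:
W(I, Q) = (2 + I)*(I + Q)
((-5 + k)*0)*W(5, 1²) = ((-5 + 5)*0)*(5² + 2*5 + 2*1² + 5*1²) = (0*0)*(25 + 10 + 2*1 + 5*1) = 0*(25 + 10 + 2 + 5) = 0*42 = 0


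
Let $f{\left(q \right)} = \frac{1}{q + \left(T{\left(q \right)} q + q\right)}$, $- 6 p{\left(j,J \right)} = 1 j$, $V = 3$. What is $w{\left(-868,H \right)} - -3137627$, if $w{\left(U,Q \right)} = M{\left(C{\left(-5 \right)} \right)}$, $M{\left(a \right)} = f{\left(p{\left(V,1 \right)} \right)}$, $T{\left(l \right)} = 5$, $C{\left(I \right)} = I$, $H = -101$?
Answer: $\frac{21963387}{7} \approx 3.1376 \cdot 10^{6}$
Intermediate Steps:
$p{\left(j,J \right)} = - \frac{j}{6}$ ($p{\left(j,J \right)} = - \frac{1 j}{6} = - \frac{j}{6}$)
$f{\left(q \right)} = \frac{1}{7 q}$ ($f{\left(q \right)} = \frac{1}{q + \left(5 q + q\right)} = \frac{1}{q + 6 q} = \frac{1}{7 q}$)
$M{\left(a \right)} = - \frac{2}{7}$ ($M{\left(a \right)} = \frac{1}{7 \left(\left(- \frac{1}{6}\right) 3\right)} = \frac{1}{7 \left(- \frac{1}{2}\right)} = \frac{1}{7} \left(-2\right) = - \frac{2}{7}$)
$w{\left(U,Q \right)} = - \frac{2}{7}$
$w{\left(-868,H \right)} - -3137627 = - \frac{2}{7} - -3137627 = - \frac{2}{7} + 3137627 = \frac{21963387}{7}$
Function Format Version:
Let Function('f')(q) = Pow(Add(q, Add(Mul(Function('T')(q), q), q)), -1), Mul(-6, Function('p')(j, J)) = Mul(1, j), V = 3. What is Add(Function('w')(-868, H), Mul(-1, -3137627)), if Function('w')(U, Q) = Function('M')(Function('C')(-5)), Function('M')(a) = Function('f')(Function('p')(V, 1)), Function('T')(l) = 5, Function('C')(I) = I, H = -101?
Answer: Rational(21963387, 7) ≈ 3.1376e+6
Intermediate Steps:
Function('p')(j, J) = Mul(Rational(-1, 6), j) (Function('p')(j, J) = Mul(Rational(-1, 6), Mul(1, j)) = Mul(Rational(-1, 6), j))
Function('f')(q) = Mul(Rational(1, 7), Pow(q, -1)) (Function('f')(q) = Pow(Add(q, Add(Mul(5, q), q)), -1) = Pow(Add(q, Mul(6, q)), -1) = Pow(Mul(7, q), -1) = Mul(Rational(1, 7), Pow(q, -1)))
Function('M')(a) = Rational(-2, 7) (Function('M')(a) = Mul(Rational(1, 7), Pow(Mul(Rational(-1, 6), 3), -1)) = Mul(Rational(1, 7), Pow(Rational(-1, 2), -1)) = Mul(Rational(1, 7), -2) = Rational(-2, 7))
Function('w')(U, Q) = Rational(-2, 7)
Add(Function('w')(-868, H), Mul(-1, -3137627)) = Add(Rational(-2, 7), Mul(-1, -3137627)) = Add(Rational(-2, 7), 3137627) = Rational(21963387, 7)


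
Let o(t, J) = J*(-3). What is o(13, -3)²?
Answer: 81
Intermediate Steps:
o(t, J) = -3*J
o(13, -3)² = (-3*(-3))² = 9² = 81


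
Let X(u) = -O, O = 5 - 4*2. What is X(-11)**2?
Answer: 9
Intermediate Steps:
O = -3 (O = 5 - 8 = -3)
X(u) = 3 (X(u) = -1*(-3) = 3)
X(-11)**2 = 3**2 = 9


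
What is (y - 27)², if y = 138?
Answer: 12321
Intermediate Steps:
(y - 27)² = (138 - 27)² = 111² = 12321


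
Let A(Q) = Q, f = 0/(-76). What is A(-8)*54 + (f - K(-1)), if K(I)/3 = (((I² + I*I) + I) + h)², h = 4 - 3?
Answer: -444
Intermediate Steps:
f = 0 (f = 0*(-1/76) = 0)
h = 1
K(I) = 3*(1 + I + 2*I²)² (K(I) = 3*(((I² + I*I) + I) + 1)² = 3*(((I² + I²) + I) + 1)² = 3*((2*I² + I) + 1)² = 3*((I + 2*I²) + 1)² = 3*(1 + I + 2*I²)²)
A(-8)*54 + (f - K(-1)) = -8*54 + (0 - 3*(1 - 1 + 2*(-1)²)²) = -432 + (0 - 3*(1 - 1 + 2*1)²) = -432 + (0 - 3*(1 - 1 + 2)²) = -432 + (0 - 3*2²) = -432 + (0 - 3*4) = -432 + (0 - 1*12) = -432 + (0 - 12) = -432 - 12 = -444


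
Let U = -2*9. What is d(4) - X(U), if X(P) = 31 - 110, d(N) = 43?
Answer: 122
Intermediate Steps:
U = -18
X(P) = -79
d(4) - X(U) = 43 - 1*(-79) = 43 + 79 = 122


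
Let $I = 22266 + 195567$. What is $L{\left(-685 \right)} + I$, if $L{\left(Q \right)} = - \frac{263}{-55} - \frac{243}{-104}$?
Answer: $\frac{1246045477}{5720} \approx 2.1784 \cdot 10^{5}$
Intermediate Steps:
$I = 217833$
$L{\left(Q \right)} = \frac{40717}{5720}$ ($L{\left(Q \right)} = \left(-263\right) \left(- \frac{1}{55}\right) - - \frac{243}{104} = \frac{263}{55} + \frac{243}{104} = \frac{40717}{5720}$)
$L{\left(-685 \right)} + I = \frac{40717}{5720} + 217833 = \frac{1246045477}{5720}$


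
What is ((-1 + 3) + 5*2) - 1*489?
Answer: -477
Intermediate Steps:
((-1 + 3) + 5*2) - 1*489 = (2 + 10) - 489 = 12 - 489 = -477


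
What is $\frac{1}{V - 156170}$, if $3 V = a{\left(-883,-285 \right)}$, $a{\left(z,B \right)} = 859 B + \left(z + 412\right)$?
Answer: $- \frac{1}{237932} \approx -4.2029 \cdot 10^{-6}$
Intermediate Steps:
$a{\left(z,B \right)} = 412 + z + 859 B$ ($a{\left(z,B \right)} = 859 B + \left(412 + z\right) = 412 + z + 859 B$)
$V = -81762$ ($V = \frac{412 - 883 + 859 \left(-285\right)}{3} = \frac{412 - 883 - 244815}{3} = \frac{1}{3} \left(-245286\right) = -81762$)
$\frac{1}{V - 156170} = \frac{1}{-81762 - 156170} = \frac{1}{-237932} = - \frac{1}{237932}$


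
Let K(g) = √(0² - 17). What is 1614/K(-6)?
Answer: -1614*I*√17/17 ≈ -391.45*I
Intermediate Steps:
K(g) = I*√17 (K(g) = √(0 - 17) = √(-17) = I*√17)
1614/K(-6) = 1614/((I*√17)) = 1614*(-I*√17/17) = -1614*I*√17/17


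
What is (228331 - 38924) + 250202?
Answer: 439609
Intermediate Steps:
(228331 - 38924) + 250202 = 189407 + 250202 = 439609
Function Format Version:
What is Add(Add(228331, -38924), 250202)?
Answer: 439609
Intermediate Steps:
Add(Add(228331, -38924), 250202) = Add(189407, 250202) = 439609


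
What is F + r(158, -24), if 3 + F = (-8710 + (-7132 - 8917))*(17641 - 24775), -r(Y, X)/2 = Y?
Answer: 176630387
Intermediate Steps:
r(Y, X) = -2*Y
F = 176630703 (F = -3 + (-8710 + (-7132 - 8917))*(17641 - 24775) = -3 + (-8710 - 16049)*(-7134) = -3 - 24759*(-7134) = -3 + 176630706 = 176630703)
F + r(158, -24) = 176630703 - 2*158 = 176630703 - 316 = 176630387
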